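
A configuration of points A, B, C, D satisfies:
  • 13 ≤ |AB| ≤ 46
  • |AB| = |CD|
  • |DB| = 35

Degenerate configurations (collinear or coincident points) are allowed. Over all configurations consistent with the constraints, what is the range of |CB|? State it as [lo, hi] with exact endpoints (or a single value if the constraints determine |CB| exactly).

|AB| ∈ [13, 46]
|BD| ∈ {35}
|CD| ∈ [13, 46]
|AD| ∈ [0, 81]
|BC| ∈ [0, 81]
|AC| ∈ [0, 127]

|CB| ∈ [0, 81]  (≈ [0.0000, 81.0000])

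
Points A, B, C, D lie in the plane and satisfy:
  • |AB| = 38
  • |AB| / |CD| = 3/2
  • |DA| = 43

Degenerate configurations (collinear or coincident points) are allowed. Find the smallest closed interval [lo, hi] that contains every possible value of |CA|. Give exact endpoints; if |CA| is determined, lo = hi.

|AB| ∈ {38}
|AD| ∈ {43}
|CD| ∈ {76/3}
|BD| ∈ [5, 81]
|AC| ∈ [53/3, 205/3]
|BC| ∈ [0, 319/3]

|CA| ∈ [53/3, 205/3]  (≈ [17.6667, 68.3333])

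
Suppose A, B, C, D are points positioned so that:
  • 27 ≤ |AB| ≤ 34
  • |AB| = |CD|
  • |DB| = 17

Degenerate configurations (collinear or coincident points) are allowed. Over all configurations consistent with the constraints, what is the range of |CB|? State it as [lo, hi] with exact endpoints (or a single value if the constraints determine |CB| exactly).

|CB| ∈ [10, 51]  (≈ [10.0000, 51.0000])

|AB| ∈ [27, 34]
|BD| ∈ {17}
|CD| ∈ [27, 34]
|AD| ∈ [10, 51]
|BC| ∈ [10, 51]
|AC| ∈ [0, 85]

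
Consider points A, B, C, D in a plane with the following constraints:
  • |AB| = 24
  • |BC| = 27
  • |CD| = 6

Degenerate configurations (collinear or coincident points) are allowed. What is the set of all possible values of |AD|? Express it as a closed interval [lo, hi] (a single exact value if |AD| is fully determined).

|AB| ∈ {24}
|BC| ∈ {27}
|CD| ∈ {6}
|AC| ∈ [3, 51]
|BD| ∈ [21, 33]
|AD| ∈ [0, 57]

|AD| ∈ [0, 57]  (≈ [0.0000, 57.0000])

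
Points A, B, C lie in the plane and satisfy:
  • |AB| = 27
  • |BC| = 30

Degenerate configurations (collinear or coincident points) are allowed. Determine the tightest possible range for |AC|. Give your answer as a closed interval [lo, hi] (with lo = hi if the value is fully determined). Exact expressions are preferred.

|AB| ∈ {27}
|BC| ∈ {30}
|AC| ∈ [3, 57]

|AC| ∈ [3, 57]  (≈ [3.0000, 57.0000])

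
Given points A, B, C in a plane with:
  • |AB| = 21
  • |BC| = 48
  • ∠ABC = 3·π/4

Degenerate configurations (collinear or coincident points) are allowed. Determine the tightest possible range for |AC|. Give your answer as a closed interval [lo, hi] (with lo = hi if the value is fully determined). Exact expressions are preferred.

|AC| = 3·√(112·√(2) + 305)  (≈ 64.5796)

|AB| ∈ {21}
|BC| ∈ {48}
|AC| ∈ {3·√(112·√(2) + 305)}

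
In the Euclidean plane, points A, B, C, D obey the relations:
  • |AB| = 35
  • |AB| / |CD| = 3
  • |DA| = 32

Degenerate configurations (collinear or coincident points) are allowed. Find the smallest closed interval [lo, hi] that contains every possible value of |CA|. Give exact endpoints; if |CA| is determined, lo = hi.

|AB| ∈ {35}
|AD| ∈ {32}
|CD| ∈ {35/3}
|BD| ∈ [3, 67]
|AC| ∈ [61/3, 131/3]
|BC| ∈ [0, 236/3]

|CA| ∈ [61/3, 131/3]  (≈ [20.3333, 43.6667])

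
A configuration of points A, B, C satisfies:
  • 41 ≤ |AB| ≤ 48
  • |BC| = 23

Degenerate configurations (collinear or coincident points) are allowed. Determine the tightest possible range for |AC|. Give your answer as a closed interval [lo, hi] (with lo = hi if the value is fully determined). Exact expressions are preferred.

|AB| ∈ [41, 48]
|BC| ∈ {23}
|AC| ∈ [18, 71]

|AC| ∈ [18, 71]  (≈ [18.0000, 71.0000])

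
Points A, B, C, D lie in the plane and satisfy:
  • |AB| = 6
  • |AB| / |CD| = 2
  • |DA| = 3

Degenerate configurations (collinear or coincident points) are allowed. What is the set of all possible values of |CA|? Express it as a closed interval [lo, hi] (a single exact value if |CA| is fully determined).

|CA| ∈ [0, 6]  (≈ [0.0000, 6.0000])

|AB| ∈ {6}
|AD| ∈ {3}
|CD| ∈ {3}
|BD| ∈ [3, 9]
|AC| ∈ [0, 6]
|BC| ∈ [0, 12]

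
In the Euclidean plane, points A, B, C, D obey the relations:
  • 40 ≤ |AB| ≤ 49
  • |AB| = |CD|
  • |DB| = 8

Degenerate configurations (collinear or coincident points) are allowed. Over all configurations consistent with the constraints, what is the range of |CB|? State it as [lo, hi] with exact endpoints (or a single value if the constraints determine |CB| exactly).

|CB| ∈ [32, 57]  (≈ [32.0000, 57.0000])

|AB| ∈ [40, 49]
|BD| ∈ {8}
|CD| ∈ [40, 49]
|AD| ∈ [32, 57]
|BC| ∈ [32, 57]
|AC| ∈ [0, 106]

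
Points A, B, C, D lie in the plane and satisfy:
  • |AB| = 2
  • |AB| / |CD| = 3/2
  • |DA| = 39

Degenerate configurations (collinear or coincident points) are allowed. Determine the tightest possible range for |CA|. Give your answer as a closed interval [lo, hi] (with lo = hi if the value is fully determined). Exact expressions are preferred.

|AB| ∈ {2}
|AD| ∈ {39}
|CD| ∈ {4/3}
|BD| ∈ [37, 41]
|AC| ∈ [113/3, 121/3]
|BC| ∈ [107/3, 127/3]

|CA| ∈ [113/3, 121/3]  (≈ [37.6667, 40.3333])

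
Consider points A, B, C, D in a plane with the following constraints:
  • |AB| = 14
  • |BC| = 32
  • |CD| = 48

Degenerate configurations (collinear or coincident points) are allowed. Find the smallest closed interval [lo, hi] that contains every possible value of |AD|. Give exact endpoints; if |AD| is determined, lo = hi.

|AB| ∈ {14}
|BC| ∈ {32}
|CD| ∈ {48}
|AC| ∈ [18, 46]
|BD| ∈ [16, 80]
|AD| ∈ [2, 94]

|AD| ∈ [2, 94]  (≈ [2.0000, 94.0000])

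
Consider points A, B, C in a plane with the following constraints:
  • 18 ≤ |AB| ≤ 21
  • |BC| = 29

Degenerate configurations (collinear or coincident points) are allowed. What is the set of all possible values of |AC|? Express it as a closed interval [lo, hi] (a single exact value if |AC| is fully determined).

|AC| ∈ [8, 50]  (≈ [8.0000, 50.0000])

|AB| ∈ [18, 21]
|BC| ∈ {29}
|AC| ∈ [8, 50]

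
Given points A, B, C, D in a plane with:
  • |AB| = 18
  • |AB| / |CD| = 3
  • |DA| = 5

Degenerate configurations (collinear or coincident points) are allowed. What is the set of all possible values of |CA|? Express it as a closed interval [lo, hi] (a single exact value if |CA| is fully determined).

|AB| ∈ {18}
|AD| ∈ {5}
|CD| ∈ {6}
|BD| ∈ [13, 23]
|AC| ∈ [1, 11]
|BC| ∈ [7, 29]

|CA| ∈ [1, 11]  (≈ [1.0000, 11.0000])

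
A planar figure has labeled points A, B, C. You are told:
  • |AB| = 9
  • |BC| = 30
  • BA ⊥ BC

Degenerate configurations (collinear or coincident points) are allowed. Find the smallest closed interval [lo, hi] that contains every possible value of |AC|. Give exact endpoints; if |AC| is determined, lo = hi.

|AC| = 3·√(109)  (≈ 31.3209)

|AB| ∈ {9}
|BC| ∈ {30}
|AC| ∈ {3·√(109)}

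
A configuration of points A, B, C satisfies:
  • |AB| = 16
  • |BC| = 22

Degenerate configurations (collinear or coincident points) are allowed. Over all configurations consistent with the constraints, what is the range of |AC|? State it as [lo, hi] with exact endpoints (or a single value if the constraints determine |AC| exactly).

|AB| ∈ {16}
|BC| ∈ {22}
|AC| ∈ [6, 38]

|AC| ∈ [6, 38]  (≈ [6.0000, 38.0000])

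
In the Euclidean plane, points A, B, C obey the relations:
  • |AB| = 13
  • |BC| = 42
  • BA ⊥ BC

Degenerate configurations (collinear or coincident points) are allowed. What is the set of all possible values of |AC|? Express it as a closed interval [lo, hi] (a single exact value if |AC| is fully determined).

|AB| ∈ {13}
|BC| ∈ {42}
|AC| ∈ {√(1933)}

|AC| = √(1933)  (≈ 43.9659)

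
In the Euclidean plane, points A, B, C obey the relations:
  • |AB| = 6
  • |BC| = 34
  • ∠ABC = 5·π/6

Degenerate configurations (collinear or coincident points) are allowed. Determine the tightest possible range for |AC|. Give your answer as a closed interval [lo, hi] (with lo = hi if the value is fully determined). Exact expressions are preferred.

|AB| ∈ {6}
|BC| ∈ {34}
|AC| ∈ {2·√(51·√(3) + 298)}

|AC| = 2·√(51·√(3) + 298)  (≈ 39.3108)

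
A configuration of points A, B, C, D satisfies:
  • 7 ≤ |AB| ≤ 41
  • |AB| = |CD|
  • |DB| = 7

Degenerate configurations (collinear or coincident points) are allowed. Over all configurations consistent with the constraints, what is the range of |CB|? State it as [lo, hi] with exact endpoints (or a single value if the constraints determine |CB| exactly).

|AB| ∈ [7, 41]
|BD| ∈ {7}
|CD| ∈ [7, 41]
|AD| ∈ [0, 48]
|BC| ∈ [0, 48]
|AC| ∈ [0, 89]

|CB| ∈ [0, 48]  (≈ [0.0000, 48.0000])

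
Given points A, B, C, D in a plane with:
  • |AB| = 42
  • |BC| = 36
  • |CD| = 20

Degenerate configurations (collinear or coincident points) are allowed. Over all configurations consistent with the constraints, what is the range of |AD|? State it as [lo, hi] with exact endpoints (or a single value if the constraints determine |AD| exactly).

|AD| ∈ [0, 98]  (≈ [0.0000, 98.0000])

|AB| ∈ {42}
|BC| ∈ {36}
|CD| ∈ {20}
|AC| ∈ [6, 78]
|BD| ∈ [16, 56]
|AD| ∈ [0, 98]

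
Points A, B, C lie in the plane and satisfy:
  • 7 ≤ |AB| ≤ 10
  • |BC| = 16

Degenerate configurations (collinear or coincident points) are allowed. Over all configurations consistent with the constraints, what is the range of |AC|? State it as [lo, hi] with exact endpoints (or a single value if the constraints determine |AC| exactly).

|AB| ∈ [7, 10]
|BC| ∈ {16}
|AC| ∈ [6, 26]

|AC| ∈ [6, 26]  (≈ [6.0000, 26.0000])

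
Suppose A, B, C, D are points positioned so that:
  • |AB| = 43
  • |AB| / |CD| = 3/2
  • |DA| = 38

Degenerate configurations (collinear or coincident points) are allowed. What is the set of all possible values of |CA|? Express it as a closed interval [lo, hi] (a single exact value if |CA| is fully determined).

|CA| ∈ [28/3, 200/3]  (≈ [9.3333, 66.6667])

|AB| ∈ {43}
|AD| ∈ {38}
|CD| ∈ {86/3}
|BD| ∈ [5, 81]
|AC| ∈ [28/3, 200/3]
|BC| ∈ [0, 329/3]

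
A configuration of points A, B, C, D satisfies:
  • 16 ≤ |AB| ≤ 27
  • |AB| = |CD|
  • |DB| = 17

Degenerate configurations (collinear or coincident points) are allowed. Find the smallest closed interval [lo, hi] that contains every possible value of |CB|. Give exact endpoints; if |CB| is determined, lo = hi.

|CB| ∈ [0, 44]  (≈ [0.0000, 44.0000])

|AB| ∈ [16, 27]
|BD| ∈ {17}
|CD| ∈ [16, 27]
|AD| ∈ [0, 44]
|BC| ∈ [0, 44]
|AC| ∈ [0, 71]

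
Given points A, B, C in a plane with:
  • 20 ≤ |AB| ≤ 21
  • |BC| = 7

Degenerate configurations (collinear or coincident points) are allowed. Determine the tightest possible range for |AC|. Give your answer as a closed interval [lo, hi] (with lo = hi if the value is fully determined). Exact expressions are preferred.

|AC| ∈ [13, 28]  (≈ [13.0000, 28.0000])

|AB| ∈ [20, 21]
|BC| ∈ {7}
|AC| ∈ [13, 28]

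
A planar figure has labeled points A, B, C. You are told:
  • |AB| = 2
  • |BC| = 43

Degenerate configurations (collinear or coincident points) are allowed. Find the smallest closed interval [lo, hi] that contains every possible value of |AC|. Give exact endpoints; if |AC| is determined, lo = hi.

|AB| ∈ {2}
|BC| ∈ {43}
|AC| ∈ [41, 45]

|AC| ∈ [41, 45]  (≈ [41.0000, 45.0000])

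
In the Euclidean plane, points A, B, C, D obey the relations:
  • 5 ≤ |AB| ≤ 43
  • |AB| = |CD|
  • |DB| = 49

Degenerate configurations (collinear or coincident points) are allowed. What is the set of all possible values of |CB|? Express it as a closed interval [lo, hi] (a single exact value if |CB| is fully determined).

|AB| ∈ [5, 43]
|BD| ∈ {49}
|CD| ∈ [5, 43]
|AD| ∈ [6, 92]
|BC| ∈ [6, 92]
|AC| ∈ [0, 135]

|CB| ∈ [6, 92]  (≈ [6.0000, 92.0000])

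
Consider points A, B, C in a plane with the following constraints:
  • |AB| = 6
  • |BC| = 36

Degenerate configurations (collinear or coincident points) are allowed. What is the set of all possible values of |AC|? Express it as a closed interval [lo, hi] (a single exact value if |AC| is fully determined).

|AC| ∈ [30, 42]  (≈ [30.0000, 42.0000])

|AB| ∈ {6}
|BC| ∈ {36}
|AC| ∈ [30, 42]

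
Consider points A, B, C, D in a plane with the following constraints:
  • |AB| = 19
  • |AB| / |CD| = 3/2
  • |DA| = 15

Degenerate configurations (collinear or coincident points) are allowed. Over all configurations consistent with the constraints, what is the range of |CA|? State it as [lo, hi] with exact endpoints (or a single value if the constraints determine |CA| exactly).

|AB| ∈ {19}
|AD| ∈ {15}
|CD| ∈ {38/3}
|BD| ∈ [4, 34]
|AC| ∈ [7/3, 83/3]
|BC| ∈ [0, 140/3]

|CA| ∈ [7/3, 83/3]  (≈ [2.3333, 27.6667])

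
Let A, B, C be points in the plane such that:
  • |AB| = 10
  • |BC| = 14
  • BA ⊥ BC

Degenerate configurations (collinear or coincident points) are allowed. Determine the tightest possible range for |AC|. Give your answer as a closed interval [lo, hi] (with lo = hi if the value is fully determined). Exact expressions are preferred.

|AC| = 2·√(74)  (≈ 17.2047)

|AB| ∈ {10}
|BC| ∈ {14}
|AC| ∈ {2·√(74)}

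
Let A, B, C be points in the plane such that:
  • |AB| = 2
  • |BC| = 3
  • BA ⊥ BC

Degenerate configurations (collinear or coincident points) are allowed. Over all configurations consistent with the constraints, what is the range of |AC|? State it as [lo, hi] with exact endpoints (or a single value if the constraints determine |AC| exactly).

|AB| ∈ {2}
|BC| ∈ {3}
|AC| ∈ {√(13)}

|AC| = √(13)  (≈ 3.6056)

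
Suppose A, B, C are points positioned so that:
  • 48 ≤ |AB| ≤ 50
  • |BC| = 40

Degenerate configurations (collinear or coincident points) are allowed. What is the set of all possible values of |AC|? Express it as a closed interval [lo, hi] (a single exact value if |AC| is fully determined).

|AB| ∈ [48, 50]
|BC| ∈ {40}
|AC| ∈ [8, 90]

|AC| ∈ [8, 90]  (≈ [8.0000, 90.0000])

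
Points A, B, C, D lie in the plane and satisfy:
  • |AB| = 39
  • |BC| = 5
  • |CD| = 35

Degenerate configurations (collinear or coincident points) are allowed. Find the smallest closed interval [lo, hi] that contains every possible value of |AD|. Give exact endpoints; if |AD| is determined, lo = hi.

|AD| ∈ [0, 79]  (≈ [0.0000, 79.0000])

|AB| ∈ {39}
|BC| ∈ {5}
|CD| ∈ {35}
|AC| ∈ [34, 44]
|BD| ∈ [30, 40]
|AD| ∈ [0, 79]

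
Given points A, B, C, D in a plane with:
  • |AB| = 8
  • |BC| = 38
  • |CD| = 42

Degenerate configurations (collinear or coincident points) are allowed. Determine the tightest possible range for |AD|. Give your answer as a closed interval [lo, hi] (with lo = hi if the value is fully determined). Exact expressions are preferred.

|AD| ∈ [0, 88]  (≈ [0.0000, 88.0000])

|AB| ∈ {8}
|BC| ∈ {38}
|CD| ∈ {42}
|AC| ∈ [30, 46]
|BD| ∈ [4, 80]
|AD| ∈ [0, 88]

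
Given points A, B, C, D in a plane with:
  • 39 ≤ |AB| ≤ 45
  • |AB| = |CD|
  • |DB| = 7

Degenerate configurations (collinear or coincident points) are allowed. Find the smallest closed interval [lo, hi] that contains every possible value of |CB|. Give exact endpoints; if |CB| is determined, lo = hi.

|CB| ∈ [32, 52]  (≈ [32.0000, 52.0000])

|AB| ∈ [39, 45]
|BD| ∈ {7}
|CD| ∈ [39, 45]
|AD| ∈ [32, 52]
|BC| ∈ [32, 52]
|AC| ∈ [0, 97]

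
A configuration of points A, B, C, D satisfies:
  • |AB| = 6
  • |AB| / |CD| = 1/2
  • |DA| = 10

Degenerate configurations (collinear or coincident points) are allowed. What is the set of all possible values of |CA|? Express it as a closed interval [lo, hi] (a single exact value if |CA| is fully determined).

|CA| ∈ [2, 22]  (≈ [2.0000, 22.0000])

|AB| ∈ {6}
|AD| ∈ {10}
|CD| ∈ {12}
|BD| ∈ [4, 16]
|AC| ∈ [2, 22]
|BC| ∈ [0, 28]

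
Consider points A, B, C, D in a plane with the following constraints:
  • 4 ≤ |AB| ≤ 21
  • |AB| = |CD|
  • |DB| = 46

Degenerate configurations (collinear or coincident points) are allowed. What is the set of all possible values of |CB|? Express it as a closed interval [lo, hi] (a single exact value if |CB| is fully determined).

|AB| ∈ [4, 21]
|BD| ∈ {46}
|CD| ∈ [4, 21]
|AD| ∈ [25, 67]
|BC| ∈ [25, 67]
|AC| ∈ [4, 88]

|CB| ∈ [25, 67]  (≈ [25.0000, 67.0000])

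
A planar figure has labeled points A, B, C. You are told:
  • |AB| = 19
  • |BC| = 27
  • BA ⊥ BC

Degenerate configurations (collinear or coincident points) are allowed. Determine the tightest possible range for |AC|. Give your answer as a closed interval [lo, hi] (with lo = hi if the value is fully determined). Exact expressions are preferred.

|AC| = √(1090)  (≈ 33.0151)

|AB| ∈ {19}
|BC| ∈ {27}
|AC| ∈ {√(1090)}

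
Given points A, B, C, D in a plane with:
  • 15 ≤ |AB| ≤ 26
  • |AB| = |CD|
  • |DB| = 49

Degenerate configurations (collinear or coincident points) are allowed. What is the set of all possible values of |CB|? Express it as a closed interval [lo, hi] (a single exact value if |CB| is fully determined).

|CB| ∈ [23, 75]  (≈ [23.0000, 75.0000])

|AB| ∈ [15, 26]
|BD| ∈ {49}
|CD| ∈ [15, 26]
|AD| ∈ [23, 75]
|BC| ∈ [23, 75]
|AC| ∈ [0, 101]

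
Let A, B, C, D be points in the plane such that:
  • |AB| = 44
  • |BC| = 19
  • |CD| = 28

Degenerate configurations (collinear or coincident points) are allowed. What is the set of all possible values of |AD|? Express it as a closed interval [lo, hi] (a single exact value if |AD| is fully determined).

|AB| ∈ {44}
|BC| ∈ {19}
|CD| ∈ {28}
|AC| ∈ [25, 63]
|BD| ∈ [9, 47]
|AD| ∈ [0, 91]

|AD| ∈ [0, 91]  (≈ [0.0000, 91.0000])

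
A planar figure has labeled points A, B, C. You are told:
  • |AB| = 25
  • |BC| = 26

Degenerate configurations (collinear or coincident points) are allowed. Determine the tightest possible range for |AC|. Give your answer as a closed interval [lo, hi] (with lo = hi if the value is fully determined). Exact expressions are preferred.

|AC| ∈ [1, 51]  (≈ [1.0000, 51.0000])

|AB| ∈ {25}
|BC| ∈ {26}
|AC| ∈ [1, 51]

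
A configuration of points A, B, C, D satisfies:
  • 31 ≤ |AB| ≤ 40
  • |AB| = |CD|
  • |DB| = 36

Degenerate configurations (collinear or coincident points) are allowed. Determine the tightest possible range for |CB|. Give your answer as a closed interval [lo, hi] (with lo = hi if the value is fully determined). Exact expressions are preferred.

|AB| ∈ [31, 40]
|BD| ∈ {36}
|CD| ∈ [31, 40]
|AD| ∈ [0, 76]
|BC| ∈ [0, 76]
|AC| ∈ [0, 116]

|CB| ∈ [0, 76]  (≈ [0.0000, 76.0000])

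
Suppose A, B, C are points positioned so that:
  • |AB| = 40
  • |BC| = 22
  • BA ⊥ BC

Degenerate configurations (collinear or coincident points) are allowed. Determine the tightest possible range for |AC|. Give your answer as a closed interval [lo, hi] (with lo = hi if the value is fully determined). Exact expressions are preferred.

|AC| = 2·√(521)  (≈ 45.6508)

|AB| ∈ {40}
|BC| ∈ {22}
|AC| ∈ {2·√(521)}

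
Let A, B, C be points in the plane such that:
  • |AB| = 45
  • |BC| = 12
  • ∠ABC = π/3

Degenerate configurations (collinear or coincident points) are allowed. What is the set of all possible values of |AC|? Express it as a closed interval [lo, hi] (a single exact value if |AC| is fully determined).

|AB| ∈ {45}
|BC| ∈ {12}
|AC| ∈ {3·√(181)}

|AC| = 3·√(181)  (≈ 40.3609)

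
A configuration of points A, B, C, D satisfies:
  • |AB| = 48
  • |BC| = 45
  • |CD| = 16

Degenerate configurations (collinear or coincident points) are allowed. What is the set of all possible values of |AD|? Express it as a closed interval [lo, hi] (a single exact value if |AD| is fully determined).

|AB| ∈ {48}
|BC| ∈ {45}
|CD| ∈ {16}
|AC| ∈ [3, 93]
|BD| ∈ [29, 61]
|AD| ∈ [0, 109]

|AD| ∈ [0, 109]  (≈ [0.0000, 109.0000])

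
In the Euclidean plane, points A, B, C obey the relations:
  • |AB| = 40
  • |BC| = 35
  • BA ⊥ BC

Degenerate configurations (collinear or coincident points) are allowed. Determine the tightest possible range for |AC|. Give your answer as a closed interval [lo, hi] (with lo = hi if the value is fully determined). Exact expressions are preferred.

|AC| = 5·√(113)  (≈ 53.1507)

|AB| ∈ {40}
|BC| ∈ {35}
|AC| ∈ {5·√(113)}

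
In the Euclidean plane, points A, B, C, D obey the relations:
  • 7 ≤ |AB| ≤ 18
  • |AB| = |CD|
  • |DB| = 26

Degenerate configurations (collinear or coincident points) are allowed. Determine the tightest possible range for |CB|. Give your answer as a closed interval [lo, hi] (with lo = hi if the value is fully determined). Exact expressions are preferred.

|AB| ∈ [7, 18]
|BD| ∈ {26}
|CD| ∈ [7, 18]
|AD| ∈ [8, 44]
|BC| ∈ [8, 44]
|AC| ∈ [0, 62]

|CB| ∈ [8, 44]  (≈ [8.0000, 44.0000])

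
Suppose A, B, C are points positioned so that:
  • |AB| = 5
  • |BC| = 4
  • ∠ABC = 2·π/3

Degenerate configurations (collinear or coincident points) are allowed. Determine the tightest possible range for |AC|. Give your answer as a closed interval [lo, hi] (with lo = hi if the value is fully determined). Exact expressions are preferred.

|AC| = √(61)  (≈ 7.8102)

|AB| ∈ {5}
|BC| ∈ {4}
|AC| ∈ {√(61)}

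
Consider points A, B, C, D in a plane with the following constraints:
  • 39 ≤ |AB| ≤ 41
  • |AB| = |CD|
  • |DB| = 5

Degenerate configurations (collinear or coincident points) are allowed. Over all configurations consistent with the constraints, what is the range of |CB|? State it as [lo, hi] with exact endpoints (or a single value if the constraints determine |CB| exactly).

|CB| ∈ [34, 46]  (≈ [34.0000, 46.0000])

|AB| ∈ [39, 41]
|BD| ∈ {5}
|CD| ∈ [39, 41]
|AD| ∈ [34, 46]
|BC| ∈ [34, 46]
|AC| ∈ [0, 87]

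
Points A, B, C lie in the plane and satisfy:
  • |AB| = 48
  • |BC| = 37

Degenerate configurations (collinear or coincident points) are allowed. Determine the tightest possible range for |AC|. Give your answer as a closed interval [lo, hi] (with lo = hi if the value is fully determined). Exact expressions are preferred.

|AC| ∈ [11, 85]  (≈ [11.0000, 85.0000])

|AB| ∈ {48}
|BC| ∈ {37}
|AC| ∈ [11, 85]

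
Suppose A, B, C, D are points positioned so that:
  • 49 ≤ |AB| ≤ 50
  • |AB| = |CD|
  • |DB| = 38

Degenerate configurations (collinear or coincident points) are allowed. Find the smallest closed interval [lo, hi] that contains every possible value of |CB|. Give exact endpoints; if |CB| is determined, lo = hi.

|CB| ∈ [11, 88]  (≈ [11.0000, 88.0000])

|AB| ∈ [49, 50]
|BD| ∈ {38}
|CD| ∈ [49, 50]
|AD| ∈ [11, 88]
|BC| ∈ [11, 88]
|AC| ∈ [0, 138]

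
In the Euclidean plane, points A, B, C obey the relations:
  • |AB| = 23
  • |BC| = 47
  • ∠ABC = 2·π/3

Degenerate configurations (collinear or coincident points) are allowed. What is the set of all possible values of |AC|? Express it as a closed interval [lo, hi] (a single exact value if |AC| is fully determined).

|AB| ∈ {23}
|BC| ∈ {47}
|AC| ∈ {√(3819)}

|AC| = √(3819)  (≈ 61.7981)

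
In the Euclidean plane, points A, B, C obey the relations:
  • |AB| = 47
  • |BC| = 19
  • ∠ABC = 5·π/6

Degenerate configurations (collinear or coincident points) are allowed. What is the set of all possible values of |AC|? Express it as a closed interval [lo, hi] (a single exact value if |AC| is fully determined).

|AB| ∈ {47}
|BC| ∈ {19}
|AC| ∈ {√(893·√(3) + 2570)}

|AC| = √(893·√(3) + 2570)  (≈ 64.1617)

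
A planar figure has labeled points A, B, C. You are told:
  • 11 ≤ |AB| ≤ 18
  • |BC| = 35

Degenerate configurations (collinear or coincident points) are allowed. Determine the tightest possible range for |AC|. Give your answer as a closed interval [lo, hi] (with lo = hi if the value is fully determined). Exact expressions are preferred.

|AC| ∈ [17, 53]  (≈ [17.0000, 53.0000])

|AB| ∈ [11, 18]
|BC| ∈ {35}
|AC| ∈ [17, 53]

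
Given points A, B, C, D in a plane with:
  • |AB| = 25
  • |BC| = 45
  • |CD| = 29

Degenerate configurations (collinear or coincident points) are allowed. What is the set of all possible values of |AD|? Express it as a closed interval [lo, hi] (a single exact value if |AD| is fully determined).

|AD| ∈ [0, 99]  (≈ [0.0000, 99.0000])

|AB| ∈ {25}
|BC| ∈ {45}
|CD| ∈ {29}
|AC| ∈ [20, 70]
|BD| ∈ [16, 74]
|AD| ∈ [0, 99]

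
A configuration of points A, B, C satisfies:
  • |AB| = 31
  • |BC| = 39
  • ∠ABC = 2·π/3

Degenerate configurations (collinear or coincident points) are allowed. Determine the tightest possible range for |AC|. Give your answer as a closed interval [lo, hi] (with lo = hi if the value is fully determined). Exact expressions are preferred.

|AC| = √(3691)  (≈ 60.7536)

|AB| ∈ {31}
|BC| ∈ {39}
|AC| ∈ {√(3691)}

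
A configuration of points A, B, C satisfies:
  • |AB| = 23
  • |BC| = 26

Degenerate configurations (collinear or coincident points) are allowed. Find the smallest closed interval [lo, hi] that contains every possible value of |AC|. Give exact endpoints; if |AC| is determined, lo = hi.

|AB| ∈ {23}
|BC| ∈ {26}
|AC| ∈ [3, 49]

|AC| ∈ [3, 49]  (≈ [3.0000, 49.0000])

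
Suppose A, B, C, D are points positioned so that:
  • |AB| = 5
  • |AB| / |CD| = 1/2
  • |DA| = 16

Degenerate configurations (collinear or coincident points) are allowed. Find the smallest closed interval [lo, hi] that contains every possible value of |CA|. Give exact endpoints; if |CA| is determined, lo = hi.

|CA| ∈ [6, 26]  (≈ [6.0000, 26.0000])

|AB| ∈ {5}
|AD| ∈ {16}
|CD| ∈ {10}
|BD| ∈ [11, 21]
|AC| ∈ [6, 26]
|BC| ∈ [1, 31]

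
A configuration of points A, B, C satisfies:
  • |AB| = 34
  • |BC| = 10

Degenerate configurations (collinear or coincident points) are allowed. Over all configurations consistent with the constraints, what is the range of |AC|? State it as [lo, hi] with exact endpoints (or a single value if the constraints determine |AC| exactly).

|AB| ∈ {34}
|BC| ∈ {10}
|AC| ∈ [24, 44]

|AC| ∈ [24, 44]  (≈ [24.0000, 44.0000])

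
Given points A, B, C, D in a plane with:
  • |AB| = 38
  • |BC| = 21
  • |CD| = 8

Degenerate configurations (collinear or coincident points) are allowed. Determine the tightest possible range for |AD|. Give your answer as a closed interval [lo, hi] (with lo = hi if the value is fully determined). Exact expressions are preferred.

|AB| ∈ {38}
|BC| ∈ {21}
|CD| ∈ {8}
|AC| ∈ [17, 59]
|BD| ∈ [13, 29]
|AD| ∈ [9, 67]

|AD| ∈ [9, 67]  (≈ [9.0000, 67.0000])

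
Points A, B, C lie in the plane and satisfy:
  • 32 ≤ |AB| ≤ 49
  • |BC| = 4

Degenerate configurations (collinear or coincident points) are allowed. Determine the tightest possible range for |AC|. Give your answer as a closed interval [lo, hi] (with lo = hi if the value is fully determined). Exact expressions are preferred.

|AB| ∈ [32, 49]
|BC| ∈ {4}
|AC| ∈ [28, 53]

|AC| ∈ [28, 53]  (≈ [28.0000, 53.0000])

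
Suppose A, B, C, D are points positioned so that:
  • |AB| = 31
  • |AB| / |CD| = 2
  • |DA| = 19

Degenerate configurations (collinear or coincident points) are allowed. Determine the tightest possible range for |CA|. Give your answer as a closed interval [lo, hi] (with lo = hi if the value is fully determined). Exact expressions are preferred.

|CA| ∈ [7/2, 69/2]  (≈ [3.5000, 34.5000])

|AB| ∈ {31}
|AD| ∈ {19}
|CD| ∈ {31/2}
|BD| ∈ [12, 50]
|AC| ∈ [7/2, 69/2]
|BC| ∈ [0, 131/2]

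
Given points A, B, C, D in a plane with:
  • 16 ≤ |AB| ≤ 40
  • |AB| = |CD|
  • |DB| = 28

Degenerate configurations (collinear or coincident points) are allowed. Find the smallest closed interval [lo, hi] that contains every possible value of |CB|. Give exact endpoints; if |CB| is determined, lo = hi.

|CB| ∈ [0, 68]  (≈ [0.0000, 68.0000])

|AB| ∈ [16, 40]
|BD| ∈ {28}
|CD| ∈ [16, 40]
|AD| ∈ [0, 68]
|BC| ∈ [0, 68]
|AC| ∈ [0, 108]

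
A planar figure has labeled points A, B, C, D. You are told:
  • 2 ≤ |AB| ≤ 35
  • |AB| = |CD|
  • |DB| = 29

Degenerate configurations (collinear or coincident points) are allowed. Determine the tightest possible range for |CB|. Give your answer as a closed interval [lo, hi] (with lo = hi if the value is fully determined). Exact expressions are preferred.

|CB| ∈ [0, 64]  (≈ [0.0000, 64.0000])

|AB| ∈ [2, 35]
|BD| ∈ {29}
|CD| ∈ [2, 35]
|AD| ∈ [0, 64]
|BC| ∈ [0, 64]
|AC| ∈ [0, 99]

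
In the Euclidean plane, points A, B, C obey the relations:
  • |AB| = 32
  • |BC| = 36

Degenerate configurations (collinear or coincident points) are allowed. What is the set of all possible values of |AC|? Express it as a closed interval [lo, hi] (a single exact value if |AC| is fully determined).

|AB| ∈ {32}
|BC| ∈ {36}
|AC| ∈ [4, 68]

|AC| ∈ [4, 68]  (≈ [4.0000, 68.0000])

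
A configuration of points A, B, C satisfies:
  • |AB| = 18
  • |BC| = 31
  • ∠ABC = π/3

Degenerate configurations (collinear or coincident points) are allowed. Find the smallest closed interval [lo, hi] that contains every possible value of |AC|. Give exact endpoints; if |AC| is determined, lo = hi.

|AB| ∈ {18}
|BC| ∈ {31}
|AC| ∈ {√(727)}

|AC| = √(727)  (≈ 26.9629)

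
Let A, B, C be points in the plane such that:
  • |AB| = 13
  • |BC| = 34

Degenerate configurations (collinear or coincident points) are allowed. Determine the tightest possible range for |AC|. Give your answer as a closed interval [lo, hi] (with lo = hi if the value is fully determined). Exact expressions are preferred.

|AC| ∈ [21, 47]  (≈ [21.0000, 47.0000])

|AB| ∈ {13}
|BC| ∈ {34}
|AC| ∈ [21, 47]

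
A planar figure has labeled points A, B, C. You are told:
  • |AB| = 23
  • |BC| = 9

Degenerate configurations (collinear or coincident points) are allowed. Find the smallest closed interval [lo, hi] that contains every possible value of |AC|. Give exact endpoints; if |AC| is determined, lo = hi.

|AB| ∈ {23}
|BC| ∈ {9}
|AC| ∈ [14, 32]

|AC| ∈ [14, 32]  (≈ [14.0000, 32.0000])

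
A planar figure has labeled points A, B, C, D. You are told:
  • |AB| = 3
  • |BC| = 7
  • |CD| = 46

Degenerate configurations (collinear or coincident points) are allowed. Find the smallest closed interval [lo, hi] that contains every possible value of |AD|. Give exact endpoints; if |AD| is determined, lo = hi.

|AD| ∈ [36, 56]  (≈ [36.0000, 56.0000])

|AB| ∈ {3}
|BC| ∈ {7}
|CD| ∈ {46}
|AC| ∈ [4, 10]
|BD| ∈ [39, 53]
|AD| ∈ [36, 56]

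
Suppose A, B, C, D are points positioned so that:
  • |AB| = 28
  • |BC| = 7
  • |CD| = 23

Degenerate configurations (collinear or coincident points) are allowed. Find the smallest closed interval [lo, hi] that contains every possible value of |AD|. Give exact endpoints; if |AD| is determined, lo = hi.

|AD| ∈ [0, 58]  (≈ [0.0000, 58.0000])

|AB| ∈ {28}
|BC| ∈ {7}
|CD| ∈ {23}
|AC| ∈ [21, 35]
|BD| ∈ [16, 30]
|AD| ∈ [0, 58]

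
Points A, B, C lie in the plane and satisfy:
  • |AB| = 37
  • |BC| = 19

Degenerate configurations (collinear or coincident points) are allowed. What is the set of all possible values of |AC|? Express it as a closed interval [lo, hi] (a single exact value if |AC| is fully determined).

|AB| ∈ {37}
|BC| ∈ {19}
|AC| ∈ [18, 56]

|AC| ∈ [18, 56]  (≈ [18.0000, 56.0000])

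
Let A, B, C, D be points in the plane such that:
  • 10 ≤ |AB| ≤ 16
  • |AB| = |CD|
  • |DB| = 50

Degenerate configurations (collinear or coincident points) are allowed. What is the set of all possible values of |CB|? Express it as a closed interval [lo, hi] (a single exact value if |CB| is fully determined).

|CB| ∈ [34, 66]  (≈ [34.0000, 66.0000])

|AB| ∈ [10, 16]
|BD| ∈ {50}
|CD| ∈ [10, 16]
|AD| ∈ [34, 66]
|BC| ∈ [34, 66]
|AC| ∈ [18, 82]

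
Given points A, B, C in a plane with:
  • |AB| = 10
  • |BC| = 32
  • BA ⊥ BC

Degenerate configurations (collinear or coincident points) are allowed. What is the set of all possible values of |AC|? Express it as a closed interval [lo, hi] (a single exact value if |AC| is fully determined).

|AC| = 2·√(281)  (≈ 33.5261)

|AB| ∈ {10}
|BC| ∈ {32}
|AC| ∈ {2·√(281)}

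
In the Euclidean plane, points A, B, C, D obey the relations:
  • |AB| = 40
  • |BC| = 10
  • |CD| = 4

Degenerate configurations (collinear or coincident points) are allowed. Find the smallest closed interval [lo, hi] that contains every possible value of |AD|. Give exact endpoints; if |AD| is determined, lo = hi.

|AB| ∈ {40}
|BC| ∈ {10}
|CD| ∈ {4}
|AC| ∈ [30, 50]
|BD| ∈ [6, 14]
|AD| ∈ [26, 54]

|AD| ∈ [26, 54]  (≈ [26.0000, 54.0000])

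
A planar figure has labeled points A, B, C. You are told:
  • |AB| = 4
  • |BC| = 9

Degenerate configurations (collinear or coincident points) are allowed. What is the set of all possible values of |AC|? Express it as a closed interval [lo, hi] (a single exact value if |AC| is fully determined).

|AC| ∈ [5, 13]  (≈ [5.0000, 13.0000])

|AB| ∈ {4}
|BC| ∈ {9}
|AC| ∈ [5, 13]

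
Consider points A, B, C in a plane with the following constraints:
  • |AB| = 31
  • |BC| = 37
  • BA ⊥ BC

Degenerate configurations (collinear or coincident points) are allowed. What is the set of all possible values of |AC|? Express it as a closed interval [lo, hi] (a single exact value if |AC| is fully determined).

|AC| = √(2330)  (≈ 48.2701)

|AB| ∈ {31}
|BC| ∈ {37}
|AC| ∈ {√(2330)}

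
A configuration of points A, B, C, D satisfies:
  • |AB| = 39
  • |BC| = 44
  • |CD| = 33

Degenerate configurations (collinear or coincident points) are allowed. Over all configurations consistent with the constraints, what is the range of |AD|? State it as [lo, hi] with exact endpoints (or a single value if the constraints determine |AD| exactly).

|AB| ∈ {39}
|BC| ∈ {44}
|CD| ∈ {33}
|AC| ∈ [5, 83]
|BD| ∈ [11, 77]
|AD| ∈ [0, 116]

|AD| ∈ [0, 116]  (≈ [0.0000, 116.0000])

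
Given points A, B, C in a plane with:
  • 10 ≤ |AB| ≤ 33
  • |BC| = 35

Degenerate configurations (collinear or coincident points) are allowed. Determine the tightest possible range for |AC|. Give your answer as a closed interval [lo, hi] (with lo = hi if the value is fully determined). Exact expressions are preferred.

|AB| ∈ [10, 33]
|BC| ∈ {35}
|AC| ∈ [2, 68]

|AC| ∈ [2, 68]  (≈ [2.0000, 68.0000])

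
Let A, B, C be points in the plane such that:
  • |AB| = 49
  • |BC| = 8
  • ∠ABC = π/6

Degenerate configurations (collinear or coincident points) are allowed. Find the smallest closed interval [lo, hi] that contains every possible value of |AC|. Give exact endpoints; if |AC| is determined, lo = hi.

|AB| ∈ {49}
|BC| ∈ {8}
|AC| ∈ {√(2465 - 392·√(3))}

|AC| = √(2465 - 392·√(3))  (≈ 42.2615)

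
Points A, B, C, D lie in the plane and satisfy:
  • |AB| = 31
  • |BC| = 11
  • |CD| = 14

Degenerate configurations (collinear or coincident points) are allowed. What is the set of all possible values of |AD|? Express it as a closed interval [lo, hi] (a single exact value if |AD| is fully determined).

|AB| ∈ {31}
|BC| ∈ {11}
|CD| ∈ {14}
|AC| ∈ [20, 42]
|BD| ∈ [3, 25]
|AD| ∈ [6, 56]

|AD| ∈ [6, 56]  (≈ [6.0000, 56.0000])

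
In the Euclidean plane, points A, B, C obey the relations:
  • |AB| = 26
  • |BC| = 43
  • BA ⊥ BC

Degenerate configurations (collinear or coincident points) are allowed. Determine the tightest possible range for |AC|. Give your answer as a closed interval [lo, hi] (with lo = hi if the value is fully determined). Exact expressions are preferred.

|AB| ∈ {26}
|BC| ∈ {43}
|AC| ∈ {5·√(101)}

|AC| = 5·√(101)  (≈ 50.2494)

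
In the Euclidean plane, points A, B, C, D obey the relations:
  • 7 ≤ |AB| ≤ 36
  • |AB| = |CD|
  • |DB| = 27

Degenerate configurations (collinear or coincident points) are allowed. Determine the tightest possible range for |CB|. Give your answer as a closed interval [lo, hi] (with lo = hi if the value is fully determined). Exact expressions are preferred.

|CB| ∈ [0, 63]  (≈ [0.0000, 63.0000])

|AB| ∈ [7, 36]
|BD| ∈ {27}
|CD| ∈ [7, 36]
|AD| ∈ [0, 63]
|BC| ∈ [0, 63]
|AC| ∈ [0, 99]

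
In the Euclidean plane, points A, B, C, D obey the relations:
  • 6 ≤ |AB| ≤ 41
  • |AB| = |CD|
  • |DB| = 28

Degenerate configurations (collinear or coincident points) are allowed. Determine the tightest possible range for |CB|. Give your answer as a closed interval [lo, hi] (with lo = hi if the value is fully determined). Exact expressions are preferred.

|CB| ∈ [0, 69]  (≈ [0.0000, 69.0000])

|AB| ∈ [6, 41]
|BD| ∈ {28}
|CD| ∈ [6, 41]
|AD| ∈ [0, 69]
|BC| ∈ [0, 69]
|AC| ∈ [0, 110]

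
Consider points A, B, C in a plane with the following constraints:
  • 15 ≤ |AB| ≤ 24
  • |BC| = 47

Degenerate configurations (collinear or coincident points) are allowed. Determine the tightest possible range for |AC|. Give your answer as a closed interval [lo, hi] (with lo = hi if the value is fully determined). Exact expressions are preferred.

|AC| ∈ [23, 71]  (≈ [23.0000, 71.0000])

|AB| ∈ [15, 24]
|BC| ∈ {47}
|AC| ∈ [23, 71]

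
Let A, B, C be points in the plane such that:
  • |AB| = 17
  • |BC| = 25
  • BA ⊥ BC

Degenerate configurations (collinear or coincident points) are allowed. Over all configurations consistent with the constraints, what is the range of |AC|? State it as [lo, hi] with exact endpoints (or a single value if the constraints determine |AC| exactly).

|AB| ∈ {17}
|BC| ∈ {25}
|AC| ∈ {√(914)}

|AC| = √(914)  (≈ 30.2324)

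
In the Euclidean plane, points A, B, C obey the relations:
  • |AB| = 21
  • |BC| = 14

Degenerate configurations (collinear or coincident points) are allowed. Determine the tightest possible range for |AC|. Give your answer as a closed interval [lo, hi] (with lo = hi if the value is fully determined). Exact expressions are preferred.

|AC| ∈ [7, 35]  (≈ [7.0000, 35.0000])

|AB| ∈ {21}
|BC| ∈ {14}
|AC| ∈ [7, 35]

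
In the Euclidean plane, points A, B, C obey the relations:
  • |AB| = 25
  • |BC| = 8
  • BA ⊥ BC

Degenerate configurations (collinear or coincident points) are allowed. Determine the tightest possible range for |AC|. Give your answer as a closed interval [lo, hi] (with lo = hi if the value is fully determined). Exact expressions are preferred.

|AC| = √(689)  (≈ 26.2488)

|AB| ∈ {25}
|BC| ∈ {8}
|AC| ∈ {√(689)}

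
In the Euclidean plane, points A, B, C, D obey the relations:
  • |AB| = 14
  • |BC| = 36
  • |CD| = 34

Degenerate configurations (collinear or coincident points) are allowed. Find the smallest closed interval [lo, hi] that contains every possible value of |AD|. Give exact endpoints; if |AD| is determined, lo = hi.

|AD| ∈ [0, 84]  (≈ [0.0000, 84.0000])

|AB| ∈ {14}
|BC| ∈ {36}
|CD| ∈ {34}
|AC| ∈ [22, 50]
|BD| ∈ [2, 70]
|AD| ∈ [0, 84]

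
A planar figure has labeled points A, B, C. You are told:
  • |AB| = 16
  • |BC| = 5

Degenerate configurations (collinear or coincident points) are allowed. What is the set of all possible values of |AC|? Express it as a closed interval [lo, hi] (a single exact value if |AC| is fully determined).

|AB| ∈ {16}
|BC| ∈ {5}
|AC| ∈ [11, 21]

|AC| ∈ [11, 21]  (≈ [11.0000, 21.0000])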